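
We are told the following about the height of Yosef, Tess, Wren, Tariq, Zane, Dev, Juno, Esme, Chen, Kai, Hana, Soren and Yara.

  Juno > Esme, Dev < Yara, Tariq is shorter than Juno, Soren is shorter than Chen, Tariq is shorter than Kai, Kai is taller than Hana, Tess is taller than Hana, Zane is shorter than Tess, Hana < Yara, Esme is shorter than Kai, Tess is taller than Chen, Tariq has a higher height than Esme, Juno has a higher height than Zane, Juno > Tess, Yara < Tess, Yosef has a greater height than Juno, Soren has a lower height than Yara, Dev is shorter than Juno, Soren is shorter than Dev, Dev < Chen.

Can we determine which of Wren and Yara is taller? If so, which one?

undetermined

Following every chain through Wren: nothing is chained to Wren.
Yara is not reached, and no chain runs the other way from Yara to Wren.
So the given relations leave the order of Wren and Yara undetermined.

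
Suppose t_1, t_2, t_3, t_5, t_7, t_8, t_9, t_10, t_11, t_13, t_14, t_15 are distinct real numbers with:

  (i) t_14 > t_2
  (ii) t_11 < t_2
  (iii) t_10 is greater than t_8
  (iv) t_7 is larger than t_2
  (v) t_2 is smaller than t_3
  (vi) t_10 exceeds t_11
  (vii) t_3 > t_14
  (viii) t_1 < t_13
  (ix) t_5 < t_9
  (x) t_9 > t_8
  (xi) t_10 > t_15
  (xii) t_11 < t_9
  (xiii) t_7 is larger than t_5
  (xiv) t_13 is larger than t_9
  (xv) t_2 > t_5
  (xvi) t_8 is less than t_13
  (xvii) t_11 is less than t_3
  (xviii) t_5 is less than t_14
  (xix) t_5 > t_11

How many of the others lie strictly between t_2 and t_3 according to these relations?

Chaining upward from t_2 reaches: t_14, t_7.
Chaining downward from t_3 reaches: t_11, t_5, t_14.
Strictly between t_2 and t_3 are those in both lists: t_14 — 1 element.

1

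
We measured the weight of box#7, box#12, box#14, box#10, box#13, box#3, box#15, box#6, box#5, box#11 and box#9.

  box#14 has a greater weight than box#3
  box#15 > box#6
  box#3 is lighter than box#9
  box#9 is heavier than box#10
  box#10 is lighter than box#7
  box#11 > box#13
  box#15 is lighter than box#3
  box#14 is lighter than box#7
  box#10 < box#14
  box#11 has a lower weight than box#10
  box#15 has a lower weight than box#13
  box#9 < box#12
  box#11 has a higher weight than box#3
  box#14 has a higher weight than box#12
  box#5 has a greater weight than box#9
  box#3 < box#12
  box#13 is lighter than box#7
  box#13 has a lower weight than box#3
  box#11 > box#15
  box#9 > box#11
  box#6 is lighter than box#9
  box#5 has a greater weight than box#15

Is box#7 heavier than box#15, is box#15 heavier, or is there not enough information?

box#15 < box#3 and box#3 < box#11 give box#15 < box#11.
With box#11 < box#10: box#15 < box#3 < box#11 < box#10.
With box#10 < box#9: box#15 < box#3 < box#11 < box#10 < box#9.
Then box#9 < box#12 extends the chain to box#12.
Then box#12 < box#14 extends the chain to box#14.
With box#14 < box#7: box#15 < box#3 < box#11 < box#10 < box#9 < box#12 < box#14 < box#7.
So box#7 is heavier.

box#7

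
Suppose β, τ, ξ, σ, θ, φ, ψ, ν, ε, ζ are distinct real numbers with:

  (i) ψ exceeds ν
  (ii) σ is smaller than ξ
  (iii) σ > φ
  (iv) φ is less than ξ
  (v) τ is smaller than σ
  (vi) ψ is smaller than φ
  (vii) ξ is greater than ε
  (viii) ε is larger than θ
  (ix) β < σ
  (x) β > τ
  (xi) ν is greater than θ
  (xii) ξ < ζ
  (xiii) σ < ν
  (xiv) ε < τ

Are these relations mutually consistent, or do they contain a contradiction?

inconsistent

We have φ < σ stated directly, yet also σ < ν < ψ < φ by chaining the others — so σ < φ. Contradiction.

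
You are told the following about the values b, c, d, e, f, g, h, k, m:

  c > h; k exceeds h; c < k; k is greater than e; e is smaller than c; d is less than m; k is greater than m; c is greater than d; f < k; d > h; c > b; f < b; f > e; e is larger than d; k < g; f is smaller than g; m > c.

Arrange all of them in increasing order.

h < d < e < f < b < c < m < k < g

Nothing is placed below h, so it is least; from there h < d; d < e; e < f; f < b; b < c; c < m; m < k; k < g, each given directly.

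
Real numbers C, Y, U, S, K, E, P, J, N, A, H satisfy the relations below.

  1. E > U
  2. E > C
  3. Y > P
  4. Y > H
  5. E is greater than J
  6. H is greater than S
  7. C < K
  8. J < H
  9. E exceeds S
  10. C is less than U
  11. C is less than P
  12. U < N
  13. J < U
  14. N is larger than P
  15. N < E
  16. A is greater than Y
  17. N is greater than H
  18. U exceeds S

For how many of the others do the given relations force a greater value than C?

7

The elements the relations force above C are P, U, N, K, Y, A, E — no chain reaches any other.
That is 7.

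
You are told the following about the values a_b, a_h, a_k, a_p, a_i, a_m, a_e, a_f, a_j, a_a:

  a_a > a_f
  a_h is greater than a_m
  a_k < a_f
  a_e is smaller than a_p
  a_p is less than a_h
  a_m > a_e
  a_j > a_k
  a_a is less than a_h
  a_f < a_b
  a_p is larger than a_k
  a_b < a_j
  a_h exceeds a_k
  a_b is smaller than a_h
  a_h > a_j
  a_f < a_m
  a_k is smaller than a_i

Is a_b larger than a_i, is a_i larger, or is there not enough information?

Following every chain through a_b: above a_b we get a_j, a_h; below a_b we get a_k, a_f.
a_i is not reached, and no chain runs the other way from a_i to a_b.
So the given relations leave the order of a_b and a_i undetermined.

undetermined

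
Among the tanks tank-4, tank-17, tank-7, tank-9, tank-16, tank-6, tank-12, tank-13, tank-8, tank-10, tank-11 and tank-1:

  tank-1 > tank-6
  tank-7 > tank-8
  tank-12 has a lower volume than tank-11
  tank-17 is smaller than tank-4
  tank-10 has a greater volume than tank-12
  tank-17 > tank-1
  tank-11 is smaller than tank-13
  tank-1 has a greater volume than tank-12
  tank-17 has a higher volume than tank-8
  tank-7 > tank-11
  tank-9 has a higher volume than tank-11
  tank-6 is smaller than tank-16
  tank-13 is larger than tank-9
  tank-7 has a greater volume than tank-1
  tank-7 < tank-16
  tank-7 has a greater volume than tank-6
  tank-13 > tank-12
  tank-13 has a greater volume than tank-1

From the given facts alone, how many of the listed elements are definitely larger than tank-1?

5

From tank-1 the given relations immediately reach tank-17, tank-7, tank-13.
From those, tank-16, tank-4 — 5 in total.
Nothing else is reachable above tank-1; 5 in all.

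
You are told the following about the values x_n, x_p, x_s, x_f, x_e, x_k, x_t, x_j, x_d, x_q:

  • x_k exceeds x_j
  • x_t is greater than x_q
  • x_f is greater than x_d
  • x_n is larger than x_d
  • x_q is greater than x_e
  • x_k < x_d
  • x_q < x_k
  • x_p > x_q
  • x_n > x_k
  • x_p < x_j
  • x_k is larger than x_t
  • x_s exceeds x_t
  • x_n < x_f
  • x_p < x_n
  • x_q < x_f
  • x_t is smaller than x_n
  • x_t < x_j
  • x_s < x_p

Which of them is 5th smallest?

x_p

The consecutive relations fix a unique order: x_e < x_q < x_t < x_s < x_p < x_j < x_k < x_d < x_n < x_f.
Counting 5 from the smallest end gives x_p.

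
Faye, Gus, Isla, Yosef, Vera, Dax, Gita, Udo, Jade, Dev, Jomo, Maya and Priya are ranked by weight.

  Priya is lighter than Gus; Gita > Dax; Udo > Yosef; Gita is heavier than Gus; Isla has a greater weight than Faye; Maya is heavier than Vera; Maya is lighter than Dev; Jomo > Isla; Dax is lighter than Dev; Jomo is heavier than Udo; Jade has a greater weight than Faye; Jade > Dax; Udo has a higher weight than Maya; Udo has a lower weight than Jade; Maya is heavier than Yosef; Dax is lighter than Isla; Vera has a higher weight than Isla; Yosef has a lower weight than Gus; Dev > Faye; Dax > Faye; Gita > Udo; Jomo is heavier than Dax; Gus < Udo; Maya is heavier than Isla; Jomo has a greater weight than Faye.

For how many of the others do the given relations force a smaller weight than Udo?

8

The elements the relations force below Udo are Faye, Dax, Isla, Yosef, Vera, Maya, Priya, Gus — no chain reaches any other.
That is 8.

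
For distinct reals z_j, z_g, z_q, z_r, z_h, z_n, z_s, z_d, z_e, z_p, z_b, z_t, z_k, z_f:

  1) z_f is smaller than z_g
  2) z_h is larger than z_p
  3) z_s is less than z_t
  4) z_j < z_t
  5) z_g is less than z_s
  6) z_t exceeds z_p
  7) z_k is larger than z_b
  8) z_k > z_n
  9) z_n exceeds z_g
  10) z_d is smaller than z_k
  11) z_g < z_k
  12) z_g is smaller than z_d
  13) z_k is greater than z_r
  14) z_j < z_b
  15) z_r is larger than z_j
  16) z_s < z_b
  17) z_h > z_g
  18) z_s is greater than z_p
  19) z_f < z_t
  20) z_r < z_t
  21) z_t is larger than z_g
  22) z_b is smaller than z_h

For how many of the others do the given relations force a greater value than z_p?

Directly above z_p: z_s, z_t, z_h.
One step further: z_b (4 so far).
One step further: z_k (5 so far).
Nothing else is reachable above z_p; 5 in all.

5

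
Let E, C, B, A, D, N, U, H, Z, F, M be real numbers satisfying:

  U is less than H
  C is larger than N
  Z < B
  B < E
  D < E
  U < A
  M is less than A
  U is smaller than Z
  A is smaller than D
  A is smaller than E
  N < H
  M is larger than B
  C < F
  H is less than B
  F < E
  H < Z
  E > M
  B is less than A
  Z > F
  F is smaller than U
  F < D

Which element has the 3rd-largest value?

Piecing the relations together gives one ordering: N < C < F < U < H < Z < B < M < A < D < E.
Counting 3 from the largest end gives A.

A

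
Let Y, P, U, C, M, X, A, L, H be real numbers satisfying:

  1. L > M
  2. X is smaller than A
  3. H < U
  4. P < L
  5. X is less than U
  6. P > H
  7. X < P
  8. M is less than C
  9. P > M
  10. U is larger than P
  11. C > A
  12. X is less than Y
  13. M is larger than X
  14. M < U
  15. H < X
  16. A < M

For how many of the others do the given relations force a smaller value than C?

4

From C the given relations immediately reach A, M.
From those, X — 3 in total.
From those, H — 4 in total.
No other element is forced below C by the given relations, so the count is 4.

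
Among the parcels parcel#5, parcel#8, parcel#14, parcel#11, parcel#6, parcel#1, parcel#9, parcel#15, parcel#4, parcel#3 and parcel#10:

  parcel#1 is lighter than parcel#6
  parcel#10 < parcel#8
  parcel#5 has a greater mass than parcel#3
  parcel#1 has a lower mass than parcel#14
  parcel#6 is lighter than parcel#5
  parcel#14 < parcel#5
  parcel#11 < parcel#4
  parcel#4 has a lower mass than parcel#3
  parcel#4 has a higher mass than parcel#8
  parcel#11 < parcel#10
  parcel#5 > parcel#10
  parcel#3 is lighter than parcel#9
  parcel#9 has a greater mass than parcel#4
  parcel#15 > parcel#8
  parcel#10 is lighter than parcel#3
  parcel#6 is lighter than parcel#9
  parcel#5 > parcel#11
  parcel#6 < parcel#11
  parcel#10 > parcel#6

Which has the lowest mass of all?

Chaining upward from parcel#1: directly above it, parcel#6, parcel#14; then parcel#11, parcel#10, parcel#5, parcel#9; then parcel#8, parcel#4, parcel#3; then parcel#15.
That covers every other element, and nothing is given below parcel#1, so parcel#1 is the lowest mass.

parcel#1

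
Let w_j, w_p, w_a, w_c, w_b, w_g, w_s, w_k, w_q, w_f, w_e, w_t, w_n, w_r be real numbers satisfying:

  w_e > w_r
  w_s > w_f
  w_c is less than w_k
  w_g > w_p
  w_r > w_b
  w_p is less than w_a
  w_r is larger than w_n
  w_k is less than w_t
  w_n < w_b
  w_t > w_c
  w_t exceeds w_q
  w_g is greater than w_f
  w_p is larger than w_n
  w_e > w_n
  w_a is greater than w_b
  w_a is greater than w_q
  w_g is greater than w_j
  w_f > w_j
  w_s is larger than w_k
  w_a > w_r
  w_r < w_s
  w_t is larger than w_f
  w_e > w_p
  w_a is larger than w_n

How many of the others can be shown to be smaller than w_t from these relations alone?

Directly below w_t: w_q, w_f, w_c, w_k.
One step further: w_j (5 so far).
No other element is forced below w_t by the given relations, so the count is 5.

5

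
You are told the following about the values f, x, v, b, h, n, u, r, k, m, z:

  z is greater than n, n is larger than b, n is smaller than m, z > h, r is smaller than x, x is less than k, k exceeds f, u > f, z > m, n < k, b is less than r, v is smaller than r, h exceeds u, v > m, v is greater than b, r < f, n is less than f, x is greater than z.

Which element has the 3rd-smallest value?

m

Chaining the given pairs: b < n < m < v < r < f < u < h < z < x < k.
The 3rd smallest is m.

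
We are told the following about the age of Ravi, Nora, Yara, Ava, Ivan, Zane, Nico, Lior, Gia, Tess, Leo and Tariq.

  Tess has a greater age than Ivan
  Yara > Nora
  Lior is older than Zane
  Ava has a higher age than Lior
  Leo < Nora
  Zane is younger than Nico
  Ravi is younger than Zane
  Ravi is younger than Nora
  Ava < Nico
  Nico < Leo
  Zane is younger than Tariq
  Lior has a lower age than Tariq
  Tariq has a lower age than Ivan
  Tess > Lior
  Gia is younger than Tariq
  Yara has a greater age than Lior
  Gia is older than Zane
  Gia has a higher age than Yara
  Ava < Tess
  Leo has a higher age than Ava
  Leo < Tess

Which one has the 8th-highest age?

Nico

Chaining the given pairs: Ravi < Zane < Lior < Ava < Nico < Leo < Nora < Yara < Gia < Tariq < Ivan < Tess.
Counting 8 from the largest end gives Nico.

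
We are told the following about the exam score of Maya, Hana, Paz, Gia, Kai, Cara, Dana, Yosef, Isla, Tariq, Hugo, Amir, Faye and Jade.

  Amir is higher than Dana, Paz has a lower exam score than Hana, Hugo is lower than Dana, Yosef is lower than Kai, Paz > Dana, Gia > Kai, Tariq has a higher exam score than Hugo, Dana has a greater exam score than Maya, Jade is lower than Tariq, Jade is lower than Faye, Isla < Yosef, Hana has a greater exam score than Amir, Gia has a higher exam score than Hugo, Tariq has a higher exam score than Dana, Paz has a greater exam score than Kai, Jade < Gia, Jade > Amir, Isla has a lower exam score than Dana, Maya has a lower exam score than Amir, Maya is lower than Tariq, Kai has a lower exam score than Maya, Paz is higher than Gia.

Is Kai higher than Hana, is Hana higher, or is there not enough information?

Hana

Following the relations from Kai: Kai < Maya < Amir < Jade < Gia < Paz < Hana.
So Hana is higher.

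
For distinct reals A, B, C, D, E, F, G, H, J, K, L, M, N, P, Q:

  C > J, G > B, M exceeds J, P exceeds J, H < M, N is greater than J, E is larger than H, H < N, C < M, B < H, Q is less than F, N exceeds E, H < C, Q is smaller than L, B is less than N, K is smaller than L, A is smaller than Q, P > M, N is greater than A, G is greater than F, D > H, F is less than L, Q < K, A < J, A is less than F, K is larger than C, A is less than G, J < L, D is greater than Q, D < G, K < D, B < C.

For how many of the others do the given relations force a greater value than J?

From J the given relations immediately reach C, N, M, L, P.
From those, K — 6 in total.
From those, D — 7 in total.
From those, G — 8 in total.
No other element is forced above J by the given relations, so the count is 8.

8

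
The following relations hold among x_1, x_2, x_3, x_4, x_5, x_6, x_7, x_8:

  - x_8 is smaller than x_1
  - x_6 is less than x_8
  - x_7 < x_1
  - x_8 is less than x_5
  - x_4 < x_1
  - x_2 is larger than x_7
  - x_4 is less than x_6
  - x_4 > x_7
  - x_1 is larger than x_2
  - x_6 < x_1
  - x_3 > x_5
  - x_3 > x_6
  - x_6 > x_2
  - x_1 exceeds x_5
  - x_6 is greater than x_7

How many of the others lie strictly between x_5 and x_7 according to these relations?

4

The relations place x_7 below x_5. An element lies strictly between them when it is forced above x_7 and also forced below x_5.
Above x_7: {x_4, x_2, x_6, x_8, x_3, x_1}. Below x_5: {x_4, x_2, x_6, x_8}.
Intersection: {x_4, x_2, x_6, x_8} — 4.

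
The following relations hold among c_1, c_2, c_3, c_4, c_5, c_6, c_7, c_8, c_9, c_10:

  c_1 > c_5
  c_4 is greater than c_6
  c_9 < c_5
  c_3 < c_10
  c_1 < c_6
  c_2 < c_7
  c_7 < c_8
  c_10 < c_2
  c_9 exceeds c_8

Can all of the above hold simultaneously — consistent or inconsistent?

The single ordering c_3 < c_10 < c_2 < c_7 < c_8 < c_9 < c_5 < c_1 < c_6 < c_4 satisfies every listed relation, so no contradiction arises.

consistent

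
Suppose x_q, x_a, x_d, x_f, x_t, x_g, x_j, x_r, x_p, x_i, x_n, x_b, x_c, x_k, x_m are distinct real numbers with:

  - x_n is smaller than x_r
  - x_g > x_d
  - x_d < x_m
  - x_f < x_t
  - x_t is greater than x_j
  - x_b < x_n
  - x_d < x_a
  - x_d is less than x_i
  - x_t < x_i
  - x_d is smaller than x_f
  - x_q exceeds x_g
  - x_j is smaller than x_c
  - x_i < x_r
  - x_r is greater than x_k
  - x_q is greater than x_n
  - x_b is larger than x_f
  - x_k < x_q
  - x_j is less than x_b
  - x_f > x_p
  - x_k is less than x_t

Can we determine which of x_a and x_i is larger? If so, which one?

undetermined

Following every chain through x_a: below x_a we get x_d.
x_i is not reached, and no chain runs the other way from x_i to x_a.
So the given relations leave the order of x_a and x_i undetermined.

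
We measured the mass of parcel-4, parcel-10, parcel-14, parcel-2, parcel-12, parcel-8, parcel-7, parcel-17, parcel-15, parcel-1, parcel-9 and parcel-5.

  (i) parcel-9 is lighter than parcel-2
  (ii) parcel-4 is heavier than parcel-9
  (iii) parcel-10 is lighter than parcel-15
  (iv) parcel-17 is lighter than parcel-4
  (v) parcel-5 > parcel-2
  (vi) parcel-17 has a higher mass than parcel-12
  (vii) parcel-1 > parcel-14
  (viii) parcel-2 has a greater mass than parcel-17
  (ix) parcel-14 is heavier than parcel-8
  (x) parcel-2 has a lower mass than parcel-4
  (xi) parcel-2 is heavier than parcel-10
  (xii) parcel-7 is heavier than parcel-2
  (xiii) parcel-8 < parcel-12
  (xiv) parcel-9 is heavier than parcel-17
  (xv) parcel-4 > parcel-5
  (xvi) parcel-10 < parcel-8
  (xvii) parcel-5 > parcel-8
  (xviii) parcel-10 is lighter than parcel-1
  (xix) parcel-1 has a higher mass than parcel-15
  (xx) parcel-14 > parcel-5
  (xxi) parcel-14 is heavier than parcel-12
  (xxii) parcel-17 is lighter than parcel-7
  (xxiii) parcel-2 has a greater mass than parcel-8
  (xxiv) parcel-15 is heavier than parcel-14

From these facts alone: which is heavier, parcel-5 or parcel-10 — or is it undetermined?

parcel-5

The relevant relations are parcel-10 < parcel-8; parcel-8 < parcel-12; parcel-12 < parcel-17; parcel-17 < parcel-9; parcel-9 < parcel-2; parcel-2 < parcel-5.
Together: parcel-10 < parcel-8 < parcel-12 < parcel-17 < parcel-9 < parcel-2 < parcel-5.
So parcel-5 is heavier.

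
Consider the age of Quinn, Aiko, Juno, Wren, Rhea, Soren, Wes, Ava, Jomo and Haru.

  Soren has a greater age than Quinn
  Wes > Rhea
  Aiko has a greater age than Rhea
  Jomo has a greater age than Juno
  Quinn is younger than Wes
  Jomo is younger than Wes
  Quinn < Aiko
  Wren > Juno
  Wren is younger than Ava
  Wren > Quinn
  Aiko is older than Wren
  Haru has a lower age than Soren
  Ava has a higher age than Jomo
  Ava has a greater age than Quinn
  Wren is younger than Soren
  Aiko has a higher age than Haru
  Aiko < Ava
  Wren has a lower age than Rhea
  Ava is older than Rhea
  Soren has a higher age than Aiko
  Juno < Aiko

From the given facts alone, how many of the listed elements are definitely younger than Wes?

Directly below Wes: Jomo, Quinn, Rhea.
One step further: Juno, Wren (5 so far).
Nothing else is reachable below Wes; 5 in all.

5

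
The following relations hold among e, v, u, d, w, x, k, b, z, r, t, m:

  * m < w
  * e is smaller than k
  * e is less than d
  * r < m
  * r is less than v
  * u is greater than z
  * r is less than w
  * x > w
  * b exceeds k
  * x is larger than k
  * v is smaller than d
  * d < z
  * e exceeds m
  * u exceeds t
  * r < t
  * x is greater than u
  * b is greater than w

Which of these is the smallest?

Chaining upward from r: directly above it, m, v, w, t; then e, d, u, x, b; then k, z.
That covers every other element, and nothing is given below r, so r is the smallest.

r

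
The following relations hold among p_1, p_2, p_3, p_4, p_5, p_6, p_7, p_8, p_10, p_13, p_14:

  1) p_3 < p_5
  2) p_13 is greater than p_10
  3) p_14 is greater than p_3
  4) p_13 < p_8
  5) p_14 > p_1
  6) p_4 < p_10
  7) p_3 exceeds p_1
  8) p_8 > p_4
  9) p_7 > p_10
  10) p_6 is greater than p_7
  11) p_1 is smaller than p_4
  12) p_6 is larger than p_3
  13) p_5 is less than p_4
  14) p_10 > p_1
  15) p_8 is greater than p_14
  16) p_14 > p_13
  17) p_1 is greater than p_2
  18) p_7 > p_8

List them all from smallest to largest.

p_2 < p_1 < p_3 < p_5 < p_4 < p_10 < p_13 < p_14 < p_8 < p_7 < p_6

Each adjacent pair is fixed by a given relation: p_2 < p_1; p_1 < p_3; p_3 < p_5; p_5 < p_4; p_4 < p_10; p_10 < p_13; p_13 < p_14; p_14 < p_8; p_8 < p_7; p_7 < p_6. Chaining them end to end gives the full order.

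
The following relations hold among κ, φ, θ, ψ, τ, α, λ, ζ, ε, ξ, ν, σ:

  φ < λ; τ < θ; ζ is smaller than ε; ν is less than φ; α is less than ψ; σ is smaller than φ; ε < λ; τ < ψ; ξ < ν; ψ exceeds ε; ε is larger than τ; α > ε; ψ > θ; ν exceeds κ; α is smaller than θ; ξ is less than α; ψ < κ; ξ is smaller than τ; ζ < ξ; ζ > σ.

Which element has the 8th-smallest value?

The consecutive relations fix a unique order: σ < ζ < ξ < τ < ε < α < θ < ψ < κ < ν < φ < λ.
Counting 8 from the smallest end gives ψ.

ψ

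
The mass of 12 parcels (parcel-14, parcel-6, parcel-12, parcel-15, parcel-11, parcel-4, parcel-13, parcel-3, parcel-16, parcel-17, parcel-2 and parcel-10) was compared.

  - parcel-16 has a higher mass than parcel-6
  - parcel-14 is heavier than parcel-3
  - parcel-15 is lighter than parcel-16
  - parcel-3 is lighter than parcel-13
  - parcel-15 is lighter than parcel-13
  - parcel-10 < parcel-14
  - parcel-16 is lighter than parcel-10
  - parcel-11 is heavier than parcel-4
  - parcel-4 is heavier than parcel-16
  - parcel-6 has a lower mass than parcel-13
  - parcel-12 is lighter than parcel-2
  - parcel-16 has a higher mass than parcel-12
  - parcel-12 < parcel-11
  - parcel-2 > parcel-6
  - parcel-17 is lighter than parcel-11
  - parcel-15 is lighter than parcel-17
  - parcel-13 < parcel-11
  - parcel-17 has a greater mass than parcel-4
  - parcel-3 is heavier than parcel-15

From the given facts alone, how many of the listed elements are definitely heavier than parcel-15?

8

The elements the relations force above parcel-15 are parcel-16, parcel-10, parcel-3, parcel-4, parcel-17, parcel-14, parcel-13, parcel-11 — no chain reaches any other.
That is 8.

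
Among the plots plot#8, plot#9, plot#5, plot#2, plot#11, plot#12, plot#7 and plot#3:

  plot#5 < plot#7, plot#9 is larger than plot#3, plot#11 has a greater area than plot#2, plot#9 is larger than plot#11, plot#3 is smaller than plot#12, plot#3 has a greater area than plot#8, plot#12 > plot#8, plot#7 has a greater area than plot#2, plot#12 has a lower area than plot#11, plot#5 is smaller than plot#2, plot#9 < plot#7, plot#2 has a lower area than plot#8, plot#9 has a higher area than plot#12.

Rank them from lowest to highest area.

Nothing is placed below plot#5, so it is least; from there plot#5 < plot#2; plot#2 < plot#8; plot#8 < plot#3; plot#3 < plot#12; plot#12 < plot#11; plot#11 < plot#9; plot#9 < plot#7, each given directly.

plot#5 < plot#2 < plot#8 < plot#3 < plot#12 < plot#11 < plot#9 < plot#7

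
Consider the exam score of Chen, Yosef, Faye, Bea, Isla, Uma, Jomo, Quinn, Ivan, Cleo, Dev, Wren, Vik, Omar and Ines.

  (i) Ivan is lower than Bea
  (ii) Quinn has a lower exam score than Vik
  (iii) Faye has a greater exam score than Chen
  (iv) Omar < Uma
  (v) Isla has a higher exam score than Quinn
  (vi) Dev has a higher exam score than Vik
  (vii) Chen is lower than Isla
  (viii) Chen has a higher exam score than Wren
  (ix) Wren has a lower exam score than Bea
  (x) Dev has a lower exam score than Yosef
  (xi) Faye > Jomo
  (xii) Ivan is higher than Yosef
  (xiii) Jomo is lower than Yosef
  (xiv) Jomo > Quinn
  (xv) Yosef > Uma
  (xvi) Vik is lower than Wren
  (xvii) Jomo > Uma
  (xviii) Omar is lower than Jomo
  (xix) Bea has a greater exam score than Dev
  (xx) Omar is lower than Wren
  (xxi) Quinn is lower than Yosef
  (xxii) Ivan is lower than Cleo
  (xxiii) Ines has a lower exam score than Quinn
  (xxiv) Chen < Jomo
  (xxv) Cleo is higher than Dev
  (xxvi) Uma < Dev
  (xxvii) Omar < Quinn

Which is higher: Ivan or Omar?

The relevant relations are Omar < Quinn; Quinn < Vik; Vik < Wren; Wren < Chen; Chen < Jomo; Jomo < Yosef; Yosef < Ivan.
Chaining these gives Omar < Quinn < Vik < Wren < Chen < Jomo < Yosef < Ivan.
So Omar < Ivan; Ivan is the higher of the two.

Ivan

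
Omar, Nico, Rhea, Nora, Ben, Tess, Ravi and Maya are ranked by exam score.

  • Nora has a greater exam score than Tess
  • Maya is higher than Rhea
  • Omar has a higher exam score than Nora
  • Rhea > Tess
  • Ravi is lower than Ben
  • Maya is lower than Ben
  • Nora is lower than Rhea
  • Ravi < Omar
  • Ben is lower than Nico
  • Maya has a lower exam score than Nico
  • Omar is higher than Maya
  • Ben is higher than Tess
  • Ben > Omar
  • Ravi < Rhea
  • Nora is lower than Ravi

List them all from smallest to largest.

The consecutive links are each given: Tess < Nora; Nora < Ravi; Ravi < Rhea; Rhea < Maya; Maya < Omar; Omar < Ben; Ben < Nico.

Tess < Nora < Ravi < Rhea < Maya < Omar < Ben < Nico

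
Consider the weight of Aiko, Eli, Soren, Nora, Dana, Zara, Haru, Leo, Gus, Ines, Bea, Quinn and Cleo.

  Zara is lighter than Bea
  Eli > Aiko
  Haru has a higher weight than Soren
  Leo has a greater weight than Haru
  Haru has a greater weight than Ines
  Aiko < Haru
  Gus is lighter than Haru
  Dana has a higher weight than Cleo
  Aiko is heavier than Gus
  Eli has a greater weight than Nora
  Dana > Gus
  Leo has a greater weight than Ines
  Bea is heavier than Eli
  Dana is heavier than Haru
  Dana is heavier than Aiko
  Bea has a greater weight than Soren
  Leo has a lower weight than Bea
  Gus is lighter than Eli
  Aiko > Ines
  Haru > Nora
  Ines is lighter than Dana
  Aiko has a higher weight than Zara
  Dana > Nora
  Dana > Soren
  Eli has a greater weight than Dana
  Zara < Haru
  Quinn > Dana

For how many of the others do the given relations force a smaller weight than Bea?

From Bea the given relations immediately reach Soren, Zara, Leo, Eli.
From those, Gus, Nora, Ines, Aiko, Haru, Dana — 10 in total.
From those, Cleo — 11 in total.
No other element is forced below Bea by the given relations, so the count is 11.

11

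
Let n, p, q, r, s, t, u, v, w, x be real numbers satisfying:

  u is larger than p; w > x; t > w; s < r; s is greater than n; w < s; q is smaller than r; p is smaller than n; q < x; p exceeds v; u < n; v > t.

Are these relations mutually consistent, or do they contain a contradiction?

The single ordering q < x < w < t < v < p < u < n < s < r satisfies every listed relation, so no contradiction arises.

consistent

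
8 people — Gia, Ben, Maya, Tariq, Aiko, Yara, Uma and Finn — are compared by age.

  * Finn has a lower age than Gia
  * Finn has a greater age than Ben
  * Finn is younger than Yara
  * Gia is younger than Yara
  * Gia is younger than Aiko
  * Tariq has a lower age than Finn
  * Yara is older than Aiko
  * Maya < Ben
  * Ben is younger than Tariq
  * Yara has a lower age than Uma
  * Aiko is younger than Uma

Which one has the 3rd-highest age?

Chaining the given pairs: Maya < Ben < Tariq < Finn < Gia < Aiko < Yara < Uma.
The 3rd largest is Aiko.

Aiko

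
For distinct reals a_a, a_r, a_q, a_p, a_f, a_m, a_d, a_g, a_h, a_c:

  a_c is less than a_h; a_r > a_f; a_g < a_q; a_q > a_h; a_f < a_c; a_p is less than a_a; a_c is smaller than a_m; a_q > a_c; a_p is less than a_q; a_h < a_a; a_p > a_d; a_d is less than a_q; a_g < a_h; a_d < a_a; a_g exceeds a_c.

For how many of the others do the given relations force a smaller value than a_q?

Directly below a_q: a_c, a_g, a_d, a_h, a_p.
One step further: a_f (6 so far).
Nothing else is reachable below a_q; 6 in all.

6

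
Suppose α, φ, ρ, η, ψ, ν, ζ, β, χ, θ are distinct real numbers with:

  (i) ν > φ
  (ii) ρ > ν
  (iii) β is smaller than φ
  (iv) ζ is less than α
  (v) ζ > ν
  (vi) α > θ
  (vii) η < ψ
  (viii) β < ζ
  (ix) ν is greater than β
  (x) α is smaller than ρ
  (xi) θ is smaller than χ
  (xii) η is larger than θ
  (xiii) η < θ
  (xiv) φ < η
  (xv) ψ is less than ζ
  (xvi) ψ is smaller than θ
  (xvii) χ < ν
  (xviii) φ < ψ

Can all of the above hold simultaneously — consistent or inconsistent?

Chaining the given relations yields η < ψ < θ, so η < θ. But one relation states θ < η. These cannot both hold.

inconsistent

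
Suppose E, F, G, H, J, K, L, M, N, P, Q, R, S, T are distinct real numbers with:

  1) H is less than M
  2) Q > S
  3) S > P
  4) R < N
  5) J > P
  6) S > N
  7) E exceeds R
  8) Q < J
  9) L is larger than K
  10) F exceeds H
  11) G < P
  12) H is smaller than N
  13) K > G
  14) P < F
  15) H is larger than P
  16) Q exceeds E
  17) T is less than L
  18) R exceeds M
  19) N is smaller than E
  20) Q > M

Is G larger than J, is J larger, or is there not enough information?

G < P and P < H give G < H.
Then H < M extends the chain to M.
With M < R: G < P < H < M < R.
With R < N: G < P < H < M < R < N.
Then N < E extends the chain to E.
With E < Q: G < P < H < M < R < N < E < Q.
Then Q < J extends the chain to J.
So J is larger.

J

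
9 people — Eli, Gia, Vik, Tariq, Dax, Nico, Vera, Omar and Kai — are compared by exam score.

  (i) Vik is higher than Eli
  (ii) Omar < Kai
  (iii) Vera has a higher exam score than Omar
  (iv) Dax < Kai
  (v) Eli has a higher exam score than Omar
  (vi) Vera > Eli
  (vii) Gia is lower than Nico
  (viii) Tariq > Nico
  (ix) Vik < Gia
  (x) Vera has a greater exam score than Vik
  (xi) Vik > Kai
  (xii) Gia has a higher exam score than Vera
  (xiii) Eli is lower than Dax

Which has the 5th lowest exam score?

The consecutive relations fix a unique order: Omar < Eli < Dax < Kai < Vik < Vera < Gia < Nico < Tariq.
Counting 5 from the smallest end gives Vik.

Vik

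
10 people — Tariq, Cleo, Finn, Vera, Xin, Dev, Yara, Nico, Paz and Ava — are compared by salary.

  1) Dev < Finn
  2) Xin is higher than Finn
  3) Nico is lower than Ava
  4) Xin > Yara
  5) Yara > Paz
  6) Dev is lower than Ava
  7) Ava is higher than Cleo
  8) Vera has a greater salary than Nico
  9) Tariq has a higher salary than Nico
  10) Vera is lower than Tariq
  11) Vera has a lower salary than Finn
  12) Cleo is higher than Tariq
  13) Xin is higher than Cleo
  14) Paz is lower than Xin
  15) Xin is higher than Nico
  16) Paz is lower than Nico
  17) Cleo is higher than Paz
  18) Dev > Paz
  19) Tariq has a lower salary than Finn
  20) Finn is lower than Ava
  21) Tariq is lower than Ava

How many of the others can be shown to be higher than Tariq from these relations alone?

4

Directly above Tariq: Finn, Cleo, Ava.
One step further: Xin (4 so far).
No other element is forced above Tariq by the given relations, so the count is 4.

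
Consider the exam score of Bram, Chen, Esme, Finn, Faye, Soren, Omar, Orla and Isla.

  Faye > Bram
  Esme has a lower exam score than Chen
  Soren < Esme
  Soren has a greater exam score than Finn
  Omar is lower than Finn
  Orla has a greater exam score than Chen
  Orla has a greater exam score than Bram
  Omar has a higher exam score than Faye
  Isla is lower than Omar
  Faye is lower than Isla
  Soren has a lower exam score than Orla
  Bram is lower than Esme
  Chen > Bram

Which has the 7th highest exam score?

The consecutive relations fix a unique order: Bram < Faye < Isla < Omar < Finn < Soren < Esme < Chen < Orla.
Counting 7 from the largest end gives Isla.

Isla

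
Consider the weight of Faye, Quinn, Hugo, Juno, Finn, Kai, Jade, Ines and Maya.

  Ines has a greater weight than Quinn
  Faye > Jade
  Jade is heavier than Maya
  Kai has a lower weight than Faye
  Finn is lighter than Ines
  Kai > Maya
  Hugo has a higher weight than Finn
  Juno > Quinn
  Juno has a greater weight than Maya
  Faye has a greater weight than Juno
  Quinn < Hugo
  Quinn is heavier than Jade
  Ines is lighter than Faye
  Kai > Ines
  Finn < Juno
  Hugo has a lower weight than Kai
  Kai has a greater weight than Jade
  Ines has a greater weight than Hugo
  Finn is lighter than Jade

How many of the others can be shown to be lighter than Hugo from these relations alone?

4

The elements the relations force below Hugo are Maya, Finn, Jade, Quinn — no chain reaches any other.
That is 4.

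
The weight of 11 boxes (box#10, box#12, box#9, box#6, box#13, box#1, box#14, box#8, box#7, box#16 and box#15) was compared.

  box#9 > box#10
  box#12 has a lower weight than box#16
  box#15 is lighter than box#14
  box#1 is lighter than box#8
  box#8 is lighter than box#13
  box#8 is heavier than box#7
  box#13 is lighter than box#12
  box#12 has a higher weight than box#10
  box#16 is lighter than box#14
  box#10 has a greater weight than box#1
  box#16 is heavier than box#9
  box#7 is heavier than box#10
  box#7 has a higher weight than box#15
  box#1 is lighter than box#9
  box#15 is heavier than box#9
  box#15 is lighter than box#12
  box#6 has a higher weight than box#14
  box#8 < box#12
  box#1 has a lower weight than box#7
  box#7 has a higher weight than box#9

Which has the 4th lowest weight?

Chaining the given pairs: box#1 < box#10 < box#9 < box#15 < box#7 < box#8 < box#13 < box#12 < box#16 < box#14 < box#6.
Counting 4 from the smallest end gives box#15.

box#15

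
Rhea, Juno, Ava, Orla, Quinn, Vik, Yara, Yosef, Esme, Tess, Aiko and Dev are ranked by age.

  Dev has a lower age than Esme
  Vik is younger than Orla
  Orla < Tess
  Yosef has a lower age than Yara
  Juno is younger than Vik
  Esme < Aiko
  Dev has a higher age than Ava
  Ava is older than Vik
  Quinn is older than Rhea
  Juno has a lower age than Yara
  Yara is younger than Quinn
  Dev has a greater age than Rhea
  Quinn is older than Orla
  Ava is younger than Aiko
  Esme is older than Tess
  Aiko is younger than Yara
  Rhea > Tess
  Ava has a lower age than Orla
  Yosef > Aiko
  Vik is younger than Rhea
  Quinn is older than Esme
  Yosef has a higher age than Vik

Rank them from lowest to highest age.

Juno < Vik < Ava < Orla < Tess < Rhea < Dev < Esme < Aiko < Yosef < Yara < Quinn

Each adjacent pair is fixed by a given relation: Juno < Vik; Vik < Ava; Ava < Orla; Orla < Tess; Tess < Rhea; Rhea < Dev; Dev < Esme; Esme < Aiko; Aiko < Yosef; Yosef < Yara; Yara < Quinn. Chaining them end to end gives the full order.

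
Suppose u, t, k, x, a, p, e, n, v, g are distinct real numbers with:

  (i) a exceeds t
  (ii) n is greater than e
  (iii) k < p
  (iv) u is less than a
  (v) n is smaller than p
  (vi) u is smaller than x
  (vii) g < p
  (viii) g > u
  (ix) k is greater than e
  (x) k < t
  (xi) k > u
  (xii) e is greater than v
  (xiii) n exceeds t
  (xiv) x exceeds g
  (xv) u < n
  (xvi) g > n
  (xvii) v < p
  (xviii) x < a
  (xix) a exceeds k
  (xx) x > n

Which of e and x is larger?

x

The relevant relations are e < k; k < t; t < n; n < g; g < x.
Together: e < k < t < n < g < x.
So e < x; x is the larger of the two.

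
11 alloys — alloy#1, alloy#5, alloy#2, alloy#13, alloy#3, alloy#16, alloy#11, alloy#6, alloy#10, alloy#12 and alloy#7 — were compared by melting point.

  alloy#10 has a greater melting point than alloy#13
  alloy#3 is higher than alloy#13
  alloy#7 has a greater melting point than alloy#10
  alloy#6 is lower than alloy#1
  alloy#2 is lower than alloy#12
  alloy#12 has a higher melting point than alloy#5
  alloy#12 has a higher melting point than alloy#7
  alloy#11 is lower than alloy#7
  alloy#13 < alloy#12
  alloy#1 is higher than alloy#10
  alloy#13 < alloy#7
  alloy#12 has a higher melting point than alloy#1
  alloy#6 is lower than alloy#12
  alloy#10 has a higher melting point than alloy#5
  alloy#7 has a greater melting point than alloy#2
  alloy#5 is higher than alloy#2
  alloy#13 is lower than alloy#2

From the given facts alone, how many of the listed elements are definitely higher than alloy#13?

From alloy#13 the given relations immediately reach alloy#2, alloy#10, alloy#7, alloy#3, alloy#12.
From those, alloy#5, alloy#1 — 7 in total.
No other element is forced above alloy#13 by the given relations, so the count is 7.

7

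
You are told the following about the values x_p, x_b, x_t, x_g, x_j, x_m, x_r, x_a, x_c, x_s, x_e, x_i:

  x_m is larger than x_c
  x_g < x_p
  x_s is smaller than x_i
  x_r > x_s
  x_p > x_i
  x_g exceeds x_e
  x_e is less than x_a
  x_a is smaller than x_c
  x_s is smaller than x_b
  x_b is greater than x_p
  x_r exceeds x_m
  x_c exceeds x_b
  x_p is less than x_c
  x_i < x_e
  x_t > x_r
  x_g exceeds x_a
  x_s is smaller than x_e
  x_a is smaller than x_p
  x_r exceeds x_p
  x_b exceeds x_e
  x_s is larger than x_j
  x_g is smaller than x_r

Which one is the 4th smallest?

Chaining the given pairs: x_j < x_s < x_i < x_e < x_a < x_g < x_p < x_b < x_c < x_m < x_r < x_t.
The 4th smallest is x_e.

x_e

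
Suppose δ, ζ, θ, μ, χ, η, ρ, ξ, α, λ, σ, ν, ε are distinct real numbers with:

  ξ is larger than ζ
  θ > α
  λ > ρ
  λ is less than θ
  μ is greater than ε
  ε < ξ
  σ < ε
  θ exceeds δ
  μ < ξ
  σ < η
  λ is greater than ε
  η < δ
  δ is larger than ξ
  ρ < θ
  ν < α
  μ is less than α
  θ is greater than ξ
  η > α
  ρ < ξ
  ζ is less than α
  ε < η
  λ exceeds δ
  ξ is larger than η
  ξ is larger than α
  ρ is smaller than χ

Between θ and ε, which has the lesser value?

ε < μ and μ < α give ε < α.
Then α < η extends the chain to η.
Then η < δ extends the chain to δ.
With δ < λ: ε < μ < α < η < δ < λ.
Then λ < θ extends the chain to θ.
So ε < θ; ε is the smaller of the two.

ε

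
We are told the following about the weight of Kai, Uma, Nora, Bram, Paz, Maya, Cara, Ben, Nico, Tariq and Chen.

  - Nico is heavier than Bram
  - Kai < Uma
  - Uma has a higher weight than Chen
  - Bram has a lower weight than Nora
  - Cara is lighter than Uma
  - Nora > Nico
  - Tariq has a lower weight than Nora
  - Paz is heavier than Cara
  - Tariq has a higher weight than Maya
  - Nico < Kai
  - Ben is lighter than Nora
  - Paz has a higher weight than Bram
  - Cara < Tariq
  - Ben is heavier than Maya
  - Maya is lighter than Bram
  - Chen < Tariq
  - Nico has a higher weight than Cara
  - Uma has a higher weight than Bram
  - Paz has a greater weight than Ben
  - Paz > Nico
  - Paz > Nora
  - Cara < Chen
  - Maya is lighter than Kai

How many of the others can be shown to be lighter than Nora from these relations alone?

7

From Nora the given relations immediately reach Bram, Nico, Ben, Tariq.
From those, Cara, Maya, Chen — 7 in total.
No other element is forced below Nora by the given relations, so the count is 7.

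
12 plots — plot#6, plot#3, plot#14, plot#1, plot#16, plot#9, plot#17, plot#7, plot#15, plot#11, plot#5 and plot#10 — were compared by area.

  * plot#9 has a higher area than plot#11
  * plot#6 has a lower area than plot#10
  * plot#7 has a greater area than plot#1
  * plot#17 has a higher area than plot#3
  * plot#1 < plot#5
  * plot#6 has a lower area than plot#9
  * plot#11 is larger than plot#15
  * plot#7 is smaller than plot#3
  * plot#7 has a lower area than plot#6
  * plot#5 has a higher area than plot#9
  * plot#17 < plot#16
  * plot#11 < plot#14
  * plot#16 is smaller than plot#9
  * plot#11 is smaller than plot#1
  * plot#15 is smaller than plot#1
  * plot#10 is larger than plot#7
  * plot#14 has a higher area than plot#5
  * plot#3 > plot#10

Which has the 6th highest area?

Chaining the given pairs: plot#15 < plot#11 < plot#1 < plot#7 < plot#6 < plot#10 < plot#3 < plot#17 < plot#16 < plot#9 < plot#5 < plot#14.
The 6th largest is plot#3.

plot#3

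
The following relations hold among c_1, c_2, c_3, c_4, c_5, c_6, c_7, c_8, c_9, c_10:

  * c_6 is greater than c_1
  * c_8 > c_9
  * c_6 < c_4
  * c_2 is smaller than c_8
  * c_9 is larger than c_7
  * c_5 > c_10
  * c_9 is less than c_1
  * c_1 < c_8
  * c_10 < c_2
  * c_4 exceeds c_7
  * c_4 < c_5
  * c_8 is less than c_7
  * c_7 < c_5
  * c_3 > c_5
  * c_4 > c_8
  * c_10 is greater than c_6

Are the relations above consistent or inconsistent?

We have c_7 < c_9 stated directly, yet also c_9 < c_1 < c_6 < c_10 < c_2 < c_8 < c_7 by chaining the others — so c_9 < c_7. Contradiction.

inconsistent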